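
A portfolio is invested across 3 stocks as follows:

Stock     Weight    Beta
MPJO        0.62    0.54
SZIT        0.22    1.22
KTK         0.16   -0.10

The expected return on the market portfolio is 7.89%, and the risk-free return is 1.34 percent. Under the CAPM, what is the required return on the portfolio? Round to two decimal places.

5.19%

β_P = Σ w_i β_i = 0.62×0.54 + 0.22×1.22 + 0.16×-0.10 = 0.5872
MRP = 7.89% − 1.34% = 6.55%
E(R_P) = R_f + β_P × MRP = 1.34% + 0.5872 × 6.55% = 5.19%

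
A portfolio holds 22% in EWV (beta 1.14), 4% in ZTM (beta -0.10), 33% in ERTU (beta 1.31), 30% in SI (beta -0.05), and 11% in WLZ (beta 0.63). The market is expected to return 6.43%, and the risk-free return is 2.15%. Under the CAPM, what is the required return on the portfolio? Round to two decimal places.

5.29%

β_P = Σ w_i β_i = 0.22×1.14 + 0.04×-0.10 + 0.33×1.31 + 0.30×-0.05 + 0.11×0.63 = 0.7334
MRP = 6.43% − 2.15% = 4.28%
E(R_P) = R_f + β_P × MRP = 2.15% + 0.7334 × 4.28% = 5.29%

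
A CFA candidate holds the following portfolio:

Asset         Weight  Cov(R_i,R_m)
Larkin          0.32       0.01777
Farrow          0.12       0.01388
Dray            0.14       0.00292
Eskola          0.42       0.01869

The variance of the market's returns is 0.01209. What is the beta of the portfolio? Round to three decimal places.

β_Larkin = 0.01777 / 0.01209 = 1.4698
β_Farrow = 0.01388 / 0.01209 = 1.1481
β_Dray = 0.00292 / 0.01209 = 0.2415
β_Eskola = 0.01869 / 0.01209 = 1.5459
β_P = Σ w_i β_i = 0.32×1.4698 + 0.12×1.1481 + 0.14×0.2415 + 0.42×1.5459 = 1.2912

1.291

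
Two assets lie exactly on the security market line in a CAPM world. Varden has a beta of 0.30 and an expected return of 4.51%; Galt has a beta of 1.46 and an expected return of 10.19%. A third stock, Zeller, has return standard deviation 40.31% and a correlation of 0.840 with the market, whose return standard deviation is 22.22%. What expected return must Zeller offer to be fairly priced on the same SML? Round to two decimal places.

10.50%

MRP = (10.19% − 4.51%) / (1.46 − 0.30) = 4.8966%
R_f = 4.51% − 0.30 × 4.8966% = 3.0410%
β_Zeller = ρ·σ_i/σ_m = 0.840 × 40.31 / 22.22 = 1.5239
E(R_Zeller) = R_f + β × MRP = 3.0410% + 1.5239 × 4.8966% = 10.50%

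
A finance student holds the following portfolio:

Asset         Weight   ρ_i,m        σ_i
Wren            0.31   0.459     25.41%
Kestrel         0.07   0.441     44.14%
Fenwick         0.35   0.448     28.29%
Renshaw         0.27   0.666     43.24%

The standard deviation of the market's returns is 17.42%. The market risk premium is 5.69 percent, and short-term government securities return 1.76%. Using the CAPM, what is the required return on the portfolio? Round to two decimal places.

7.37%

β_Wren = 0.459 × 25.41% / 17.42% = 0.6695
β_Kestrel = 0.441 × 44.14% / 17.42% = 1.1174
β_Fenwick = 0.448 × 28.29% / 17.42% = 0.7275
β_Renshaw = 0.666 × 43.24% / 17.42% = 1.6531
β_P = Σ w_i β_i = 0.31×0.6695 + 0.07×1.1174 + 0.35×0.7275 + 0.27×1.6531 = 0.9867
E(R_P) = R_f + β_P × MRP = 1.76% + 0.9867 × 5.69% = 7.37%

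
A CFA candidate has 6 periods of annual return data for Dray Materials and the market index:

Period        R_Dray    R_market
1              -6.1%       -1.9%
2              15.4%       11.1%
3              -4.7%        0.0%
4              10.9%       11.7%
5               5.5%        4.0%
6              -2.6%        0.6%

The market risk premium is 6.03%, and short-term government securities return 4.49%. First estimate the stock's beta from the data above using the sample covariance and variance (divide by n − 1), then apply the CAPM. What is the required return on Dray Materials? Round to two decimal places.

13.35%

Mean R_i = (-6.1 + 15.4 − 4.7 + 10.9 + 5.5 − 2.6) / 6 = 3.0667%
Mean R_m = (-1.9 + 11.1 + 0.0 + 11.7 + 4.0 + 0.6) / 6 = 4.2500%
Σ(R_i − R̄_i)(R_m − R̄_m) = 252.3000  ⇒  Cov = 252.3000 / 5 = 50.4600
Σ(R_m − R̄_m)² = 171.6950  ⇒  Var(R_m) = 171.6950 / 5 = 34.3390
β = Cov / Var(R_m) = 50.4600 / 34.3390 = 1.4695
E(R) = R_f + β × MRP = 4.49% + 1.4695 × 6.03% = 13.35%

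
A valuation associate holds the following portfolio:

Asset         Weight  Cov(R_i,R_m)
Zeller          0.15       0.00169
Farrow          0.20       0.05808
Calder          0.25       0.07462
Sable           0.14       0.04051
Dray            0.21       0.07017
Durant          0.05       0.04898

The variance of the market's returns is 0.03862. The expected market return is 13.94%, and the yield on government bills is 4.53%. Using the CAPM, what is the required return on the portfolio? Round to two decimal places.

β_Zeller = 0.00169 / 0.03862 = 0.0438
β_Farrow = 0.05808 / 0.03862 = 1.5039
β_Calder = 0.07462 / 0.03862 = 1.9322
β_Sable = 0.04051 / 0.03862 = 1.0489
β_Dray = 0.07017 / 0.03862 = 1.8169
β_Durant = 0.04898 / 0.03862 = 1.2683
β_P = Σ w_i β_i = 0.15×0.0438 + 0.20×1.5039 + 0.25×1.9322 + 0.14×1.0489 + 0.21×1.8169 + 0.05×1.2683 = 1.3822
MRP = 13.94% − 4.53% = 9.41%
E(R_P) = R_f + β_P × MRP = 4.53% + 1.3822 × 9.41% = 17.54%

17.54%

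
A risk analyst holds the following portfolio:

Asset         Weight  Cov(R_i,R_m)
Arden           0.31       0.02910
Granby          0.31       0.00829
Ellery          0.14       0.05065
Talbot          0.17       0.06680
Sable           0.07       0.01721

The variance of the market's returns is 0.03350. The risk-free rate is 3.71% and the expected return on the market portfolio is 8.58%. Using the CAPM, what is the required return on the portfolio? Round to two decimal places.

β_Arden = 0.02910 / 0.03350 = 0.8687
β_Granby = 0.00829 / 0.03350 = 0.2475
β_Ellery = 0.05065 / 0.03350 = 1.5119
β_Talbot = 0.06680 / 0.03350 = 1.9940
β_Sable = 0.01721 / 0.03350 = 0.5137
β_P = Σ w_i β_i = 0.31×0.8687 + 0.31×0.2475 + 0.14×1.5119 + 0.17×1.9940 + 0.07×0.5137 = 0.9326
MRP = 8.58% − 3.71% = 4.87%
E(R_P) = R_f + β_P × MRP = 3.71% + 0.9326 × 4.87% = 8.25%

8.25%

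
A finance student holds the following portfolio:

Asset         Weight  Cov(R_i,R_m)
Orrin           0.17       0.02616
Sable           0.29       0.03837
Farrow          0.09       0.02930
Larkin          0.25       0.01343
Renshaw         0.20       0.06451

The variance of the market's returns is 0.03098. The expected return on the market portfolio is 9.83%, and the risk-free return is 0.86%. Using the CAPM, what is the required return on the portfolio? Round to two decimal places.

β_Orrin = 0.02616 / 0.03098 = 0.8444
β_Sable = 0.03837 / 0.03098 = 1.2385
β_Farrow = 0.02930 / 0.03098 = 0.9458
β_Larkin = 0.01343 / 0.03098 = 0.4335
β_Renshaw = 0.06451 / 0.03098 = 2.0823
β_P = Σ w_i β_i = 0.17×0.8444 + 0.29×1.2385 + 0.09×0.9458 + 0.25×0.4335 + 0.20×2.0823 = 1.1127
MRP = 9.83% − 0.86% = 8.97%
E(R_P) = R_f + β_P × MRP = 0.86% + 1.1127 × 8.97% = 10.84%

10.84%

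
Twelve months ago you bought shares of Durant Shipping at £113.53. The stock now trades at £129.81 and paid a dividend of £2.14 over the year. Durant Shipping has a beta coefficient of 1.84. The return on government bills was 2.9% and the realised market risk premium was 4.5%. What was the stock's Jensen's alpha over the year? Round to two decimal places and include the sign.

+5.04%

Realised HPR = (P1 + D1 − P0) / P0 = (129.81 + 2.14 − 113.53) / 113.53 = 18.42 / 113.53 = 16.2248%
CAPM required = R_f + β·MRP = 2.9% + 1.84 × 4.5% = 11.1800%
α = realised − required = 16.2248% − 11.1800% = +5.04%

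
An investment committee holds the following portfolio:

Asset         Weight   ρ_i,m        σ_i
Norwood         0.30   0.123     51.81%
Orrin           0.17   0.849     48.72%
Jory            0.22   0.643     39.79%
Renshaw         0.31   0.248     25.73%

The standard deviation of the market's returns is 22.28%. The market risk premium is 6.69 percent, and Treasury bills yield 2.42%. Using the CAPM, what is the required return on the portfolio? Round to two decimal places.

7.39%

β_Norwood = 0.123 × 51.81% / 22.28% = 0.2860
β_Orrin = 0.849 × 48.72% / 22.28% = 1.8565
β_Jory = 0.643 × 39.79% / 22.28% = 1.1483
β_Renshaw = 0.248 × 25.73% / 22.28% = 0.2864
β_P = Σ w_i β_i = 0.30×0.2860 + 0.17×1.8565 + 0.22×1.1483 + 0.31×0.2864 = 0.7428
E(R_P) = R_f + β_P × MRP = 2.42% + 0.7428 × 6.69% = 7.39%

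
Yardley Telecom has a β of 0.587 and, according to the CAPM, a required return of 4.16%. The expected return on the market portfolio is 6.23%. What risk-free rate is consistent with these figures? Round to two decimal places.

E(R) = R_f + β(E(R_m) − R_f) = R_f(1 − β) + β·E(R_m)
4.16% = R_f × (1 − 0.587) + 0.587 × 6.23%
4.16% = R_f × 0.413 + 3.65701%
R_f = (4.16% − 3.65701%) / 0.413 = 1.22%

1.22%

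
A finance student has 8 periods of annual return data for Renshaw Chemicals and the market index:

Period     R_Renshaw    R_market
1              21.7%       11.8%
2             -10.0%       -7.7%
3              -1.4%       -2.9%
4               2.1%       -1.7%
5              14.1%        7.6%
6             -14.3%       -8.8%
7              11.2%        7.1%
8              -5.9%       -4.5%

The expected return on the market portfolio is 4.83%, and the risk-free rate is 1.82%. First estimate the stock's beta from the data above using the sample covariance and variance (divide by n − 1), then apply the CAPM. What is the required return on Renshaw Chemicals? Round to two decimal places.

6.68%

Mean R_i = (21.7 − 10.0 − 1.4 + 2.1 + 14.1 − 14.3 + 11.2 − 5.9) / 8 = 2.1875%
Mean R_m = (11.8 − 7.7 − 2.9 − 1.7 + 7.6 − 8.8 + 7.1 − 4.5) / 8 = 0.1125%
Σ(R_i − R̄_i)(R_m − R̄_m) = 670.6513  ⇒  Cov = 670.6513 / 7 = 95.8073
Σ(R_m − R̄_m)² = 415.5888  ⇒  Var(R_m) = 415.5888 / 7 = 59.3698
β = Cov / Var(R_m) = 95.8073 / 59.3698 = 1.6137
MRP = 4.83% − 1.82% = 3.01%
E(R) = R_f + β × MRP = 1.82% + 1.6137 × 3.01% = 6.68%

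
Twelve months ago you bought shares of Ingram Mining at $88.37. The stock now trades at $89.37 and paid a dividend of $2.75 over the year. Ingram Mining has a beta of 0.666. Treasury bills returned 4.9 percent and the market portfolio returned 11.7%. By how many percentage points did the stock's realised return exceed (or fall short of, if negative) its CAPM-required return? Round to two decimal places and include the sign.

Realised HPR = (P1 + D1 − P0) / P0 = (89.37 + 2.75 − 88.37) / 88.37 = 3.75 / 88.37 = 4.2435%
MRP = 11.7% − 4.9% = 6.80%
CAPM required = R_f + β·MRP = 4.9% + 0.666 × 6.8% = 9.4288%
α = realised − required = 4.2435% − 9.4288% = -5.19%

-5.19%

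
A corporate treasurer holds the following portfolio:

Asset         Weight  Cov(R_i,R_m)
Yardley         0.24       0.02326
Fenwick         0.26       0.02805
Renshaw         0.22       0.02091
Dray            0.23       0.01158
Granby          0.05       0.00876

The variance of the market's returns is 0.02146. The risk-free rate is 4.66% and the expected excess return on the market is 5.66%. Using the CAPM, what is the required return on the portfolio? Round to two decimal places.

β_Yardley = 0.02326 / 0.02146 = 1.0839
β_Fenwick = 0.02805 / 0.02146 = 1.3071
β_Renshaw = 0.02091 / 0.02146 = 0.9744
β_Dray = 0.01158 / 0.02146 = 0.5396
β_Granby = 0.00876 / 0.02146 = 0.4082
β_P = Σ w_i β_i = 0.24×1.0839 + 0.26×1.3071 + 0.22×0.9744 + 0.23×0.5396 + 0.05×0.4082 = 0.9589
E(R_P) = R_f + β_P × MRP = 4.66% + 0.9589 × 5.66% = 10.09%

10.09%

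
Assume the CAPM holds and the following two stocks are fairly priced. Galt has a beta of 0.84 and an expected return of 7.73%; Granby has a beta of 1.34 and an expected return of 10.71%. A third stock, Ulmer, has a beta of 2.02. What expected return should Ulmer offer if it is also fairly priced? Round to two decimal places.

14.76%

MRP (SML slope) = (10.71% − 7.73%) / (1.34 − 0.84) = 2.98% / 0.50 = 5.9600%
R_f (intercept) = 7.73% − 0.84 × 5.9600% = 2.7236%
E(R_Ulmer) = R_f + β × MRP = 2.7236% + 2.02 × 5.9600% = 14.76%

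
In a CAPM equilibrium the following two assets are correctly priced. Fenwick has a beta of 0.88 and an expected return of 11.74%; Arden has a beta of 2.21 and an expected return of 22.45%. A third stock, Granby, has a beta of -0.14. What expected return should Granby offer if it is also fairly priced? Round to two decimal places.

3.53%

MRP (SML slope) = (22.45% − 11.74%) / (2.21 − 0.88) = 10.71% / 1.33 = 8.0526%
R_f (intercept) = 11.74% − 0.88 × 8.0526% = 4.6537%
E(R_Granby) = R_f + β × MRP = 4.6537% + -0.14 × 8.0526% = 3.53%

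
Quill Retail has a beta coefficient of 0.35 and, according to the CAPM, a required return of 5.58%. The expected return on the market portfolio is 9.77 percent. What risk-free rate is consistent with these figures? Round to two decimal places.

3.32%

E(R) = R_f + β(E(R_m) − R_f) = R_f(1 − β) + β·E(R_m)
5.58% = R_f × (1 − 0.35) + 0.35 × 9.77%
5.58% = R_f × 0.65 + 3.4195%
R_f = (5.58% − 3.4195%) / 0.65 = 3.32%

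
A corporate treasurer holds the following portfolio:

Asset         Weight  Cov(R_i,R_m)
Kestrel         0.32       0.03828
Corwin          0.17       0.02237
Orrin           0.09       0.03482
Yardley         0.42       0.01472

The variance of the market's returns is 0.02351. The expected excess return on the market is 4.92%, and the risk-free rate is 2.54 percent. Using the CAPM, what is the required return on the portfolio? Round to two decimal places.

7.85%

β_Kestrel = 0.03828 / 0.02351 = 1.6282
β_Corwin = 0.02237 / 0.02351 = 0.9515
β_Orrin = 0.03482 / 0.02351 = 1.4811
β_Yardley = 0.01472 / 0.02351 = 0.6261
β_P = Σ w_i β_i = 0.32×1.6282 + 0.17×0.9515 + 0.09×1.4811 + 0.42×0.6261 = 1.0790
E(R_P) = R_f + β_P × MRP = 2.54% + 1.0790 × 4.92% = 7.85%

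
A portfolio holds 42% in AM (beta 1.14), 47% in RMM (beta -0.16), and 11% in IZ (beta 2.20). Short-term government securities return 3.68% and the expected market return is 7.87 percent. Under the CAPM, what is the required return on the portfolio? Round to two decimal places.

6.39%

β_P = Σ w_i β_i = 0.42×1.14 + 0.47×-0.16 + 0.11×2.20 = 0.6456
MRP = 7.87% − 3.68% = 4.19%
E(R_P) = R_f + β_P × MRP = 3.68% + 0.6456 × 4.19% = 6.39%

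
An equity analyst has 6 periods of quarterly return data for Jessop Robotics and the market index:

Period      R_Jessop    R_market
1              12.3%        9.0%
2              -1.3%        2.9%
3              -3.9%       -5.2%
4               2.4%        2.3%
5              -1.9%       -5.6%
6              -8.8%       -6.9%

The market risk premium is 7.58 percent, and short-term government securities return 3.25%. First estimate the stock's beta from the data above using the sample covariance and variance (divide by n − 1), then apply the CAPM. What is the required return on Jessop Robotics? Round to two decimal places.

11.01%

Mean R_i = (12.3 − 1.3 − 3.9 + 2.4 − 1.9 − 8.8) / 6 = -0.2000%
Mean R_m = (9.0 + 2.9 − 5.2 + 2.3 − 5.6 − 6.9) / 6 = -0.5833%
Σ(R_i − R̄_i)(R_m − R̄_m) = 203.3900  ⇒  Cov = 203.3900 / 5 = 40.6780
Σ(R_m − R̄_m)² = 198.6683  ⇒  Var(R_m) = 198.6683 / 5 = 39.7337
β = Cov / Var(R_m) = 40.6780 / 39.7337 = 1.0238
E(R) = R_f + β × MRP = 3.25% + 1.0238 × 7.58% = 11.01%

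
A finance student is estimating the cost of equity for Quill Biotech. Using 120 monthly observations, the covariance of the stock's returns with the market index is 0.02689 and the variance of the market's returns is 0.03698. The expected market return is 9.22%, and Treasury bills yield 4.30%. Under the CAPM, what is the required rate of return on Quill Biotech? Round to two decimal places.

β = Cov(R_i, R_m) / Var(R_m) = 0.02689 / 0.03698 = 0.7271
MRP = 9.22% − 4.30% = 4.92%
E(R) = R_f + β × MRP = 4.30% + 0.7271 × 4.92% = 7.88%

7.88%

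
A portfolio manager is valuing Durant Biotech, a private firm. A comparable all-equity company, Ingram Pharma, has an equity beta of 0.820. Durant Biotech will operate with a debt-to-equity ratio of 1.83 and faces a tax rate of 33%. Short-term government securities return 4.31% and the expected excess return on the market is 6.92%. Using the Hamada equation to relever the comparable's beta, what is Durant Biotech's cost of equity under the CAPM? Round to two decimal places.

16.94%

β_L = β_U × [1 + (1 − t)(D/E)] = 0.820 × [1 + (1 − 0.33) × 1.83]
    = 0.820 × [1 + 0.67 × 1.83] = 0.820 × 2.2261 = 1.8254
E(R) = R_f + β_L × MRP = 4.31% + 1.8254 × 6.92% = 16.94%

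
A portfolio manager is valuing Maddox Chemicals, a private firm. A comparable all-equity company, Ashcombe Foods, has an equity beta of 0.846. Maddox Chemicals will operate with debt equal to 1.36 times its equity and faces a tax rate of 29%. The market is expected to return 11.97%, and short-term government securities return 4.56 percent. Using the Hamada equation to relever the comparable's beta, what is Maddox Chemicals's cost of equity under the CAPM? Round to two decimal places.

β_L = β_U × [1 + (1 − t)(D/E)] = 0.846 × [1 + (1 − 0.29) × 1.36]
    = 0.846 × [1 + 0.71 × 1.36] = 0.846 × 1.9656 = 1.6629
MRP = 11.97% − 4.56% = 7.41%
E(R) = R_f + β_L × MRP = 4.56% + 1.6629 × 7.41% = 16.88%

16.88%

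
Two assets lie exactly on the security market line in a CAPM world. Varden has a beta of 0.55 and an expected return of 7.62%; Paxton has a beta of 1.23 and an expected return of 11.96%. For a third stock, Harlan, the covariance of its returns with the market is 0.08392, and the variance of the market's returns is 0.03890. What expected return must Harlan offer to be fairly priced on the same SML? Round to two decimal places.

17.88%

MRP = (11.96% − 7.62%) / (1.23 − 0.55) = 6.3824%
R_f = 7.62% − 0.55 × 6.3824% = 4.1097%
β_Harlan = Cov / Var(R_m) = 0.08392 / 0.03890 = 2.1573
E(R_Harlan) = R_f + β × MRP = 4.1097% + 2.1573 × 6.3824% = 17.88%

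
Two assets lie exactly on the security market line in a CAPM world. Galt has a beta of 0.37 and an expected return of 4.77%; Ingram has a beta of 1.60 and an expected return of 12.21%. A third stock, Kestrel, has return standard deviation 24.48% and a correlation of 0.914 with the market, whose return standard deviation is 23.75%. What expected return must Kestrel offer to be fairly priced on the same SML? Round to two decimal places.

MRP = (12.21% − 4.77%) / (1.60 − 0.37) = 6.0488%
R_f = 4.77% − 0.37 × 6.0488% = 2.5319%
β_Kestrel = ρ·σ_i/σ_m = 0.914 × 24.48 / 23.75 = 0.9421
E(R_Kestrel) = R_f + β × MRP = 2.5319% + 0.9421 × 6.0488% = 8.23%

8.23%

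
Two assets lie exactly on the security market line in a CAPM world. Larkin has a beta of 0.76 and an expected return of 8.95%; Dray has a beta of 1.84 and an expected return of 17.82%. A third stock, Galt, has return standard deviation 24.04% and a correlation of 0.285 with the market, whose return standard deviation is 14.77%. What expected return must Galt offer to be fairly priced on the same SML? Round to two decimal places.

6.52%

MRP = (17.82% − 8.95%) / (1.84 − 0.76) = 8.2130%
R_f = 8.95% − 0.76 × 8.2130% = 2.7081%
β_Galt = ρ·σ_i/σ_m = 0.285 × 24.04 / 14.77 = 0.4639
E(R_Galt) = R_f + β × MRP = 2.7081% + 0.4639 × 8.2130% = 6.52%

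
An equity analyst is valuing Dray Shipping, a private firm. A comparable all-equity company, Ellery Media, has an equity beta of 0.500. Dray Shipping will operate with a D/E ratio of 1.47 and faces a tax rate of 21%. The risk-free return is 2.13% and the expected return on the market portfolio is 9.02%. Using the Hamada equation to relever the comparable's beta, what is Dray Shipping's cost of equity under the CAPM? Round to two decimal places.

9.58%

β_L = β_U × [1 + (1 − t)(D/E)] = 0.500 × [1 + (1 − 0.21) × 1.47]
    = 0.500 × [1 + 0.79 × 1.47] = 0.500 × 2.1613 = 1.0807
MRP = 9.02% − 2.13% = 6.89%
E(R) = R_f + β_L × MRP = 2.13% + 1.0807 × 6.89% = 9.58%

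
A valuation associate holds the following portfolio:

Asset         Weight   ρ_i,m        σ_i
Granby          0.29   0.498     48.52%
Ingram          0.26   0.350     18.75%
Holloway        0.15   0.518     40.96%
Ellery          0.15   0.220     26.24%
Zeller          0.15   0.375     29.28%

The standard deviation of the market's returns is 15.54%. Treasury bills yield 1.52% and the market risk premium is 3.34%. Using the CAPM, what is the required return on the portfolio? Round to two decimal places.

β_Granby = 0.498 × 48.52% / 15.54% = 1.5549
β_Ingram = 0.350 × 18.75% / 15.54% = 0.4223
β_Holloway = 0.518 × 40.96% / 15.54% = 1.3653
β_Ellery = 0.220 × 26.24% / 15.54% = 0.3715
β_Zeller = 0.375 × 29.28% / 15.54% = 0.7066
β_P = Σ w_i β_i = 0.29×1.5549 + 0.26×0.4223 + 0.15×1.3653 + 0.15×0.3715 + 0.15×0.7066 = 0.9272
E(R_P) = R_f + β_P × MRP = 1.52% + 0.9272 × 3.34% = 4.62%

4.62%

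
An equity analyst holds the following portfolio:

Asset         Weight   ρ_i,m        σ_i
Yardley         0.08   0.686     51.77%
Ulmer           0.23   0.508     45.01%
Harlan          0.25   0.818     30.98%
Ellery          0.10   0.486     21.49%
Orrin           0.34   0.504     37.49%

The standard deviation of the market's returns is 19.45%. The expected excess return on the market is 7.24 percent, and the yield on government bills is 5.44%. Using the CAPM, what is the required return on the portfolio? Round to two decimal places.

β_Yardley = 0.686 × 51.77% / 19.45% = 1.8259
β_Ulmer = 0.508 × 45.01% / 19.45% = 1.1756
β_Harlan = 0.818 × 30.98% / 19.45% = 1.3029
β_Ellery = 0.486 × 21.49% / 19.45% = 0.5370
β_Orrin = 0.504 × 37.49% / 19.45% = 0.9715
β_P = Σ w_i β_i = 0.08×1.8259 + 0.23×1.1756 + 0.25×1.3029 + 0.10×0.5370 + 0.34×0.9715 = 1.1262
E(R_P) = R_f + β_P × MRP = 5.44% + 1.1262 × 7.24% = 13.59%

13.59%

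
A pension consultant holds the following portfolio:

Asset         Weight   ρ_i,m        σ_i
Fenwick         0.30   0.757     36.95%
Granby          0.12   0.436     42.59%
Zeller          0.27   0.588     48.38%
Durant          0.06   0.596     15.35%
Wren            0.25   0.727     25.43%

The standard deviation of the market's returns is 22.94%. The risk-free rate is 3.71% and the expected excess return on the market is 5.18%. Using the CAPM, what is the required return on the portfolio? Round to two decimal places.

9.01%

β_Fenwick = 0.757 × 36.95% / 22.94% = 1.2193
β_Granby = 0.436 × 42.59% / 22.94% = 0.8095
β_Zeller = 0.588 × 48.38% / 22.94% = 1.2401
β_Durant = 0.596 × 15.35% / 22.94% = 0.3988
β_Wren = 0.727 × 25.43% / 22.94% = 0.8059
β_P = Σ w_i β_i = 0.30×1.2193 + 0.12×0.8095 + 0.27×1.2401 + 0.06×0.3988 + 0.25×0.8059 = 1.0232
E(R_P) = R_f + β_P × MRP = 3.71% + 1.0232 × 5.18% = 9.01%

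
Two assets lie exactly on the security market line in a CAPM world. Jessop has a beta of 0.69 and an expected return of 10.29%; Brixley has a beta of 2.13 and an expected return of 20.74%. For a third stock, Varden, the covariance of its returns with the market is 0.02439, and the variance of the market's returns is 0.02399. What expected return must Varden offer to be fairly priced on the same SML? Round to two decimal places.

12.66%

MRP = (20.74% − 10.29%) / (2.13 − 0.69) = 7.2569%
R_f = 10.29% − 0.69 × 7.2569% = 5.2827%
β_Varden = Cov / Var(R_m) = 0.02439 / 0.02399 = 1.0167
E(R_Varden) = R_f + β × MRP = 5.2827% + 1.0167 × 7.2569% = 12.66%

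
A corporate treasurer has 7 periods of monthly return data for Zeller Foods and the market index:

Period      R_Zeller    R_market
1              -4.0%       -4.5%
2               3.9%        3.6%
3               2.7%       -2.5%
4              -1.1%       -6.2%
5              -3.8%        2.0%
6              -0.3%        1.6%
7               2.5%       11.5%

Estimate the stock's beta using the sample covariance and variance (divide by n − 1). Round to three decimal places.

Mean R_i = (-4.0 + 3.9 + 2.7 − 1.1 − 3.8 − 0.3 + 2.5) / 7 = -0.0143%
Mean R_m = (-4.5 + 3.6 − 2.5 − 6.2 + 2.0 + 1.6 + 11.5) / 7 = 0.7857%
Σ(R_i − R̄_i)(R_m − R̄_m) = 52.8586  ⇒  Cov = 52.8586 / 6 = 8.8098
Σ(R_m − R̄_m)² = 212.3886  ⇒  Var(R_m) = 212.3886 / 6 = 35.3981
β = Cov / Var(R_m) = 8.8098 / 35.3981 = 0.2489

0.249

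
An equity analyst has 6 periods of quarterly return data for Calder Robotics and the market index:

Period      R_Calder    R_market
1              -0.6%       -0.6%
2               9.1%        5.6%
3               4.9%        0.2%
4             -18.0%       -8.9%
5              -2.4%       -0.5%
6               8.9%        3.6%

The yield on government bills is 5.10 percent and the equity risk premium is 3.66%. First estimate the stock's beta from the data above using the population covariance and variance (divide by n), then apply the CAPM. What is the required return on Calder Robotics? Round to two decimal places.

Mean R_i = (-0.6 + 9.1 + 4.9 − 18.0 − 2.4 + 8.9) / 6 = 0.3167%
Mean R_m = (-0.6 + 5.6 + 0.2 − 8.9 − 0.5 + 3.6) / 6 = -0.1000%
Σ(R_i − R̄_i)(R_m − R̄_m) = 245.9300  ⇒  Cov = 245.9300 / 6 = 40.9883
Σ(R_m − R̄_m)² = 124.1200  ⇒  Var(R_m) = 124.1200 / 6 = 20.6867
β = Cov / Var(R_m) = 40.9883 / 20.6867 = 1.9814
E(R) = R_f + β × MRP = 5.10% + 1.9814 × 3.66% = 12.35%

12.35%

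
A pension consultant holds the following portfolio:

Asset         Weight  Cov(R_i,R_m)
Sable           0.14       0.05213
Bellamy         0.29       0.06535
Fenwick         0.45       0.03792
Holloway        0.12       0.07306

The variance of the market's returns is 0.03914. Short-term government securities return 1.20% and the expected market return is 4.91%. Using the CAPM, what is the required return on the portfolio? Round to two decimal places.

β_Sable = 0.05213 / 0.03914 = 1.3319
β_Bellamy = 0.06535 / 0.03914 = 1.6696
β_Fenwick = 0.03792 / 0.03914 = 0.9688
β_Holloway = 0.07306 / 0.03914 = 1.8666
β_P = Σ w_i β_i = 0.14×1.3319 + 0.29×1.6696 + 0.45×0.9688 + 0.12×1.8666 = 1.3306
MRP = 4.91% − 1.20% = 3.71%
E(R_P) = R_f + β_P × MRP = 1.20% + 1.3306 × 3.71% = 6.14%

6.14%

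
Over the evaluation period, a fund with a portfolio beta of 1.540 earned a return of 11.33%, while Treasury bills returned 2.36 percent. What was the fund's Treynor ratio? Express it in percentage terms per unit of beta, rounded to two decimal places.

5.82%

Treynor = (R_P − R_f) / β_P = (11.33% − 2.36%) / 1.5400 = 8.97% / 1.5400 = 5.82%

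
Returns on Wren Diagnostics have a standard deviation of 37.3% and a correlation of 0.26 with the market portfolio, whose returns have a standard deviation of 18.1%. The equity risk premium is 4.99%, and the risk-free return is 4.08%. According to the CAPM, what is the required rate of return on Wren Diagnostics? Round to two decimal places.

β = ρ × σ_i / σ_m = 0.26 × 37.3% / 18.1% = 0.5358
E(R) = 4.08% + 0.5358 × 4.99% = 6.75%

6.75%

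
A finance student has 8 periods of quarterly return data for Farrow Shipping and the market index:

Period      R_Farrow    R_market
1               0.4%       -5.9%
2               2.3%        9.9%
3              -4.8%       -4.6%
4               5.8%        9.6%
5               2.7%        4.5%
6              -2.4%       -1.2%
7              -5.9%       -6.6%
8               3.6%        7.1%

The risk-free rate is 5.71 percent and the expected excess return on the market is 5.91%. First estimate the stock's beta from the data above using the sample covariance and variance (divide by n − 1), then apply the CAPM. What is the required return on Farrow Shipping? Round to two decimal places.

Mean R_i = (0.4 + 2.3 − 4.8 + 5.8 + 2.7 − 2.4 − 5.9 + 3.6) / 8 = 0.2125%
Mean R_m = (-5.9 + 9.9 − 4.6 + 9.6 + 4.5 − 1.2 − 6.6 + 7.1) / 8 = 1.6000%
Σ(R_i − R̄_i)(R_m − R̄_m) = 174.9800  ⇒  Cov = 174.9800 / 7 = 24.9971
Σ(R_m − R̄_m)² = 341.3200  ⇒  Var(R_m) = 341.3200 / 7 = 48.7600
β = Cov / Var(R_m) = 24.9971 / 48.7600 = 0.5127
E(R) = R_f + β × MRP = 5.71% + 0.5127 × 5.91% = 8.74%

8.74%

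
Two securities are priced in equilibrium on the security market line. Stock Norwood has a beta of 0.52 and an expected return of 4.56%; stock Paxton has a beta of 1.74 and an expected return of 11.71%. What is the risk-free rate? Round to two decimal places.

Both satisfy E(R) = R_f + β·MRP, so the slope of the SML is
MRP = (11.71% − 4.56%) / (1.74 − 0.52) = 7.15% / 1.22 = 5.8607%
R_f = E(R_Norwood) − β_Norwood·MRP = 4.56% − 0.52 × 5.8607% = 1.5124%

1.51%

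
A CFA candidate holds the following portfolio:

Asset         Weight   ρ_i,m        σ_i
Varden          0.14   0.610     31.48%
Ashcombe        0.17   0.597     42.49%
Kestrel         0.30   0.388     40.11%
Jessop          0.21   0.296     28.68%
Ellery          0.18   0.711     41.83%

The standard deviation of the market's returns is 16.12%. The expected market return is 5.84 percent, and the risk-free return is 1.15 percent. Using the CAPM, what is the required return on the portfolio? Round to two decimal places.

6.62%

β_Varden = 0.610 × 31.48% / 16.12% = 1.1912
β_Ashcombe = 0.597 × 42.49% / 16.12% = 1.5736
β_Kestrel = 0.388 × 40.11% / 16.12% = 0.9654
β_Jessop = 0.296 × 28.68% / 16.12% = 0.5266
β_Ellery = 0.711 × 41.83% / 16.12% = 1.8450
β_P = Σ w_i β_i = 0.14×1.1912 + 0.17×1.5736 + 0.30×0.9654 + 0.21×0.5266 + 0.18×1.8450 = 1.1666
MRP = 5.84% − 1.15% = 4.69%
E(R_P) = R_f + β_P × MRP = 1.15% + 1.1666 × 4.69% = 6.62%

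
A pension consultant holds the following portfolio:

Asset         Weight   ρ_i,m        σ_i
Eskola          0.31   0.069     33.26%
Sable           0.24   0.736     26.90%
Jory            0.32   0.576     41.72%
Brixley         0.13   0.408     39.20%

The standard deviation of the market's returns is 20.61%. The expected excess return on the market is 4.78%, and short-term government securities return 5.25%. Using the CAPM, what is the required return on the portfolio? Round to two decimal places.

8.78%

β_Eskola = 0.069 × 33.26% / 20.61% = 0.1114
β_Sable = 0.736 × 26.90% / 20.61% = 0.9606
β_Jory = 0.576 × 41.72% / 20.61% = 1.1660
β_Brixley = 0.408 × 39.20% / 20.61% = 0.7760
β_P = Σ w_i β_i = 0.31×0.1114 + 0.24×0.9606 + 0.32×1.1660 + 0.13×0.7760 = 0.7391
E(R_P) = R_f + β_P × MRP = 5.25% + 0.7391 × 4.78% = 8.78%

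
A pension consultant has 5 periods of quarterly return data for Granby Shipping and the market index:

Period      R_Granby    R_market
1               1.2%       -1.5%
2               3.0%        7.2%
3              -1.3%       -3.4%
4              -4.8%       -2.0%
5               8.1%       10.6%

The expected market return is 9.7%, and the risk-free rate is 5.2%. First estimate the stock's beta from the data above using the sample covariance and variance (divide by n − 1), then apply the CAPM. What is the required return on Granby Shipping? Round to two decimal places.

Mean R_i = (1.2 + 3.0 − 1.3 − 4.8 + 8.1) / 5 = 1.2400%
Mean R_m = (-1.5 + 7.2 − 3.4 − 2.0 + 10.6) / 5 = 2.1800%
Σ(R_i − R̄_i)(R_m − R̄_m) = 106.1640  ⇒  Cov = 106.1640 / 4 = 26.5410
Σ(R_m − R̄_m)² = 158.2480  ⇒  Var(R_m) = 158.2480 / 4 = 39.5620
β = Cov / Var(R_m) = 26.5410 / 39.5620 = 0.6709
MRP = 9.7% − 5.2% = 4.50%
E(R) = R_f + β × MRP = 5.2% + 0.6709 × 4.5% = 8.22%

8.22%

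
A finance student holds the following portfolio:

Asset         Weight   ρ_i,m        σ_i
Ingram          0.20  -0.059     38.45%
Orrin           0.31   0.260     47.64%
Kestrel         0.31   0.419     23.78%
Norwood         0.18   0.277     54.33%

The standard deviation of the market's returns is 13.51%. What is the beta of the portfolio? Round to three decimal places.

0.680

β_Ingram = -0.059 × 38.45% / 13.51% = -0.1679
β_Orrin = 0.260 × 47.64% / 13.51% = 0.9168
β_Kestrel = 0.419 × 23.78% / 13.51% = 0.7375
β_Norwood = 0.277 × 54.33% / 13.51% = 1.1139
β_P = Σ w_i β_i = 0.20×-0.1679 + 0.31×0.9168 + 0.31×0.7375 + 0.18×1.1139 = 0.6798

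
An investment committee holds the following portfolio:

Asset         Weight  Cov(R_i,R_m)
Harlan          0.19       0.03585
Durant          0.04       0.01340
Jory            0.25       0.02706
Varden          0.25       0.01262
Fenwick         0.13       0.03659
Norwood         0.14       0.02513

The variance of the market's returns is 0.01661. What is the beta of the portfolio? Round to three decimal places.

1.538

β_Harlan = 0.03585 / 0.01661 = 2.1583
β_Durant = 0.01340 / 0.01661 = 0.8067
β_Jory = 0.02706 / 0.01661 = 1.6291
β_Varden = 0.01262 / 0.01661 = 0.7598
β_Fenwick = 0.03659 / 0.01661 = 2.2029
β_Norwood = 0.02513 / 0.01661 = 1.5129
β_P = Σ w_i β_i = 0.19×2.1583 + 0.04×0.8067 + 0.25×1.6291 + 0.25×0.7598 + 0.13×2.2029 + 0.14×1.5129 = 1.5378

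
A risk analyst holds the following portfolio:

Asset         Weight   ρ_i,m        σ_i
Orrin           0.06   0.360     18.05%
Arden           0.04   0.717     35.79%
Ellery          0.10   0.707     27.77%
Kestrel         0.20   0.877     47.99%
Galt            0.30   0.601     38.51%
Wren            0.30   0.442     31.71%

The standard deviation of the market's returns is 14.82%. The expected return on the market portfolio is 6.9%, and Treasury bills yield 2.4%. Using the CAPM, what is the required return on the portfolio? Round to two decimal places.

9.37%

β_Orrin = 0.360 × 18.05% / 14.82% = 0.4385
β_Arden = 0.717 × 35.79% / 14.82% = 1.7315
β_Ellery = 0.707 × 27.77% / 14.82% = 1.3248
β_Kestrel = 0.877 × 47.99% / 14.82% = 2.8399
β_Galt = 0.601 × 38.51% / 14.82% = 1.5617
β_Wren = 0.442 × 31.71% / 14.82% = 0.9457
β_P = Σ w_i β_i = 0.06×0.4385 + 0.04×1.7315 + 0.10×1.3248 + 0.20×2.8399 + 0.30×1.5617 + 0.30×0.9457 = 1.5483
MRP = 6.9% − 2.4% = 4.50%
E(R_P) = R_f + β_P × MRP = 2.4% + 1.5483 × 4.5% = 9.37%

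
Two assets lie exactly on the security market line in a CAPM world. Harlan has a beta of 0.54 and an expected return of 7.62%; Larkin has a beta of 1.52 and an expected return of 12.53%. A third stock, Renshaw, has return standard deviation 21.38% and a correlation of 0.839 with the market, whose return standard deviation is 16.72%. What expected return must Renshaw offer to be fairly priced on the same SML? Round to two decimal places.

MRP = (12.53% − 7.62%) / (1.52 − 0.54) = 5.0102%
R_f = 7.62% − 0.54 × 5.0102% = 4.9145%
β_Renshaw = ρ·σ_i/σ_m = 0.839 × 21.38 / 16.72 = 1.0728
E(R_Renshaw) = R_f + β × MRP = 4.9145% + 1.0728 × 5.0102% = 10.29%

10.29%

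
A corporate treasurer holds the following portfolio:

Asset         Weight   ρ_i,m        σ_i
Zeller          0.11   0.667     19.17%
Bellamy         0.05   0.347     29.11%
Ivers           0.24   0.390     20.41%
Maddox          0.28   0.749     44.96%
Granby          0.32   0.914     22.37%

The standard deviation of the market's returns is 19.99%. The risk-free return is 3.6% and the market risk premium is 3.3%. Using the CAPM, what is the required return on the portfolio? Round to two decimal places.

6.87%

β_Zeller = 0.667 × 19.17% / 19.99% = 0.6396
β_Bellamy = 0.347 × 29.11% / 19.99% = 0.5053
β_Ivers = 0.390 × 20.41% / 19.99% = 0.3982
β_Maddox = 0.749 × 44.96% / 19.99% = 1.6846
β_Granby = 0.914 × 22.37% / 19.99% = 1.0228
β_P = Σ w_i β_i = 0.11×0.6396 + 0.05×0.5053 + 0.24×0.3982 + 0.28×1.6846 + 0.32×1.0228 = 0.9902
E(R_P) = R_f + β_P × MRP = 3.6% + 0.9902 × 3.3% = 6.87%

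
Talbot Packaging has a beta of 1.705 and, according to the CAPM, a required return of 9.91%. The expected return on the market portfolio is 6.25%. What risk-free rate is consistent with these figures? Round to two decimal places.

E(R) = R_f + β(E(R_m) − R_f) = R_f(1 − β) + β·E(R_m)
9.91% = R_f × (1 − 1.705) + 1.705 × 6.25%
9.91% = R_f × -0.705 + 10.65625%
R_f = (9.91% − 10.65625%) / -0.705 = 1.06%

1.06%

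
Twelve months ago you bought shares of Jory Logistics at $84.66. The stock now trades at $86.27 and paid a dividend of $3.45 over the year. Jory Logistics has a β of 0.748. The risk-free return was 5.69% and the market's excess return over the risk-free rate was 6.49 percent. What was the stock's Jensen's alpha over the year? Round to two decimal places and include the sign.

Realised HPR = (P1 + D1 − P0) / P0 = (86.27 + 3.45 − 84.66) / 84.66 = 5.06 / 84.66 = 5.9768%
CAPM required = R_f + β·MRP = 5.69% + 0.748 × 6.49% = 10.54452%
α = realised − required = 5.9768% − 10.54452% = -4.57%

-4.57%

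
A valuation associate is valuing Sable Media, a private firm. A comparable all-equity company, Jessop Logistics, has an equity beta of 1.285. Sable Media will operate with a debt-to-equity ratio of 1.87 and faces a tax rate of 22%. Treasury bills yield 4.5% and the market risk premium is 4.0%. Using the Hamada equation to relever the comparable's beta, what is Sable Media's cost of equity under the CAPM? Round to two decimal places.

β_L = β_U × [1 + (1 − t)(D/E)] = 1.285 × [1 + (1 − 0.22) × 1.87]
    = 1.285 × [1 + 0.78 × 1.87] = 1.285 × 2.4586 = 3.1593
E(R) = R_f + β_L × MRP = 4.5% + 3.1593 × 4.0% = 17.14%

17.14%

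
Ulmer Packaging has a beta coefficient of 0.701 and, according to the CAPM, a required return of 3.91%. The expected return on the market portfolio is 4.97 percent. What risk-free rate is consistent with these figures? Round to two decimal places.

1.42%

E(R) = R_f + β(E(R_m) − R_f) = R_f(1 − β) + β·E(R_m)
3.91% = R_f × (1 − 0.701) + 0.701 × 4.97%
3.91% = R_f × 0.299 + 3.48397%
R_f = (3.91% − 3.48397%) / 0.299 = 1.42%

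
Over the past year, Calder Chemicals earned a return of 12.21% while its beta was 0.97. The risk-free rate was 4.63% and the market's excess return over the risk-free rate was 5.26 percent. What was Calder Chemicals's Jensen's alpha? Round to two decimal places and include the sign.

+2.48%

CAPM benchmark = R_f + β(R_m − R_f) = 4.63% + 0.97 × 5.26% = 9.7322%
α = actual − benchmark = 12.21% − 9.7322% = +2.48%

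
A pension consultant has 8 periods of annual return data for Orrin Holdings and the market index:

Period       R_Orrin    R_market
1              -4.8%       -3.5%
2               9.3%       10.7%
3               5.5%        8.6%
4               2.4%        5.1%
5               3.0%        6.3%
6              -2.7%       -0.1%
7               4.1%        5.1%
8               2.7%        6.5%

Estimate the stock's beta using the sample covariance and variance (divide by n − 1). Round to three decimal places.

Mean R_i = (-4.8 + 9.3 + 5.5 + 2.4 + 3.0 − 2.7 + 4.1 + 2.7) / 8 = 2.4375%
Mean R_m = (-3.5 + 10.7 + 8.6 + 5.1 + 6.3 − 0.1 + 5.1 + 6.5) / 8 = 4.8375%
Σ(R_i − R̄_i)(R_m − R̄_m) = 139.1488  ⇒  Cov = 139.1488 / 7 = 19.8784
Σ(R_m − R̄_m)² = 147.4588  ⇒  Var(R_m) = 147.4588 / 7 = 21.0655
β = Cov / Var(R_m) = 19.8784 / 21.0655 = 0.9436

0.944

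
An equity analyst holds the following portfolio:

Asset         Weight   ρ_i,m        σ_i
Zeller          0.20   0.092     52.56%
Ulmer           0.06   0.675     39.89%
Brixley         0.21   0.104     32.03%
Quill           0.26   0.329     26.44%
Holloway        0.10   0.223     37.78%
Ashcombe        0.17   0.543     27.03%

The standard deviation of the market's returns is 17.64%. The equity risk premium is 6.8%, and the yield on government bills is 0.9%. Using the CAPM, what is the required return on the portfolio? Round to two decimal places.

4.32%

β_Zeller = 0.092 × 52.56% / 17.64% = 0.2741
β_Ulmer = 0.675 × 39.89% / 17.64% = 1.5264
β_Brixley = 0.104 × 32.03% / 17.64% = 0.1888
β_Quill = 0.329 × 26.44% / 17.64% = 0.4931
β_Holloway = 0.223 × 37.78% / 17.64% = 0.4776
β_Ashcombe = 0.543 × 27.03% / 17.64% = 0.8320
β_P = Σ w_i β_i = 0.20×0.2741 + 0.06×1.5264 + 0.21×0.1888 + 0.26×0.4931 + 0.10×0.4776 + 0.17×0.8320 = 0.5035
E(R_P) = R_f + β_P × MRP = 0.9% + 0.5035 × 6.8% = 4.32%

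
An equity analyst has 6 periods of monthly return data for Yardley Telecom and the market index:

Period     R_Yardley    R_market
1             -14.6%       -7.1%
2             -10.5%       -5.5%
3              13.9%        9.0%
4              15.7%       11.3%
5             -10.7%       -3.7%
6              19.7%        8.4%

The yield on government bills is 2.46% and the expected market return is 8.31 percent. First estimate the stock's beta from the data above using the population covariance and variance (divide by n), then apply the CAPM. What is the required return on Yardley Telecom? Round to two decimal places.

13.24%

Mean R_i = (-14.6 − 10.5 + 13.9 + 15.7 − 10.7 + 19.7) / 6 = 2.2500%
Mean R_m = (-7.1 − 5.5 + 9.0 + 11.3 − 3.7 + 8.4) / 6 = 2.0667%
Σ(R_i − R̄_i)(R_m − R̄_m) = 641.0900  ⇒  Cov = 641.0900 / 6 = 106.8483
Σ(R_m − R̄_m)² = 347.9733  ⇒  Var(R_m) = 347.9733 / 6 = 57.9956
β = Cov / Var(R_m) = 106.8483 / 57.9956 = 1.8424
MRP = 8.31% − 2.46% = 5.85%
E(R) = R_f + β × MRP = 2.46% + 1.8424 × 5.85% = 13.24%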